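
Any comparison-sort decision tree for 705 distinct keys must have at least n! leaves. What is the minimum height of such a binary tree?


A binary decision tree of height h has at most 2^h leaves and needs at least n! of them, so h >= ceil(log2(n!)).
705! is far too large to multiply out, so use Stirling's series:
  ln(n!) ~ n ln n - n + (1/2) ln(2 pi n) + 1/(12n)  (error below 1/(360 n^3), negligible here)
  ln(705) = 6.5581978
  n ln n = 705 * 6.5581978 = 4623.5294
  (1/2) ln(2 pi * 705) = (1/2) ln(4429.6456) = 4.1980
  1/(12*705) = 0.0001
  ln(705!) ~ 4623.5294 - 705 + 4.1980 + 0.0001 = 3922.7275
Convert to base 2: log2(705!) = 3922.7275 / ln 2 = 3922.7275 / 0.69314718 = 5659.2995
ceil(5659.2995) = 5660


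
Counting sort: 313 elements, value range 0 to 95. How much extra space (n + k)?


n = 313 (output array)
k = 96 (count array for 96 distinct values)
Extra space = 313 + 96 = 409


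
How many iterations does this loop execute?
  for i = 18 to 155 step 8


The loop variable i takes values starting at 18 and increments by 8 each iteration.
Sequence: i = 18, 26, 34, 42, 50, 58, 66, 74, 82, ...
The upper bound 155 is inclusive, so the count is floor((last - first) / step) + 1:
floor((155 - 18) / 8) + 1 = floor(137/8) + 1 = 17 + 1 = 18


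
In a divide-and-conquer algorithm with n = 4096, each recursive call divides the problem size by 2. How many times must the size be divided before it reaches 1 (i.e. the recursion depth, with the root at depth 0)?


Number of divisions = log_2(4096)
Sizes: 4096 -> 2048 -> 1024 -> 512 -> 256 -> 128 -> 64 -> 32 -> 16 -> 8 -> 4 -> 2 -> 1 (12 divisions)
Recursion depth = 12


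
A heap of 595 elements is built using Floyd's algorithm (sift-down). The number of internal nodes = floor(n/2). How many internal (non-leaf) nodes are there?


Leaf nodes occupy roughly half the array.
Sift-down is called for each internal node, starting from the last one.
Internal nodes = floor(n/2) = floor(595/2) = 297


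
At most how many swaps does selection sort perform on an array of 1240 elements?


Each of the 1239 passes places one element in its final position.
Pass 1: swap minimum into position 0
Pass 2: swap minimum of remaining into position 1
...
Pass 1239: last two elements, one swap
Maximum swaps = 1240 - 1 = 1239


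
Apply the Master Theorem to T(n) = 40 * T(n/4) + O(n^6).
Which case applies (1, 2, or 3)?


The Master Theorem: T(n) = a*T(n/b) + O(n^c)
  a = 40, b = 4, c = 6
log_b(a) = log_4(40) ~ 2.661
Compare b^c with a: 4^6 = 4096 > 40, so c > log_b(a).
Since c > log_b(a), Case 3 applies.
T(n) = O(n^6)
Master Theorem case = 3


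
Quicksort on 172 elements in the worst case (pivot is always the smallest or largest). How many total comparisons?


In the worst case, each partition step picks the worst pivot:
  Partition 1: 171 comparisons (n-1 elements to compare)
  Partition 2: 170 comparisons
  Partition 3: 169 comparisons
  Partition 4: 168 comparisons
  Partition 5: 167 comparisons
  ...
  Last partition: 0 comparisons
Total = (n-1) + (n-2) + ... + 1 + 0 = n*(n-1)/2
= 172*171/2 = 14706


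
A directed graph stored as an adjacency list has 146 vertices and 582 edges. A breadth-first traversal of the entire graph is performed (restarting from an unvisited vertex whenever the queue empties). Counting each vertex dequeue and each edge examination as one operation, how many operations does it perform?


A full BFS traversal dequeues each vertex once and examines each edge once.
Vertex visits: 146
Edge visits: 582
V + E = 146 + 582 = 728


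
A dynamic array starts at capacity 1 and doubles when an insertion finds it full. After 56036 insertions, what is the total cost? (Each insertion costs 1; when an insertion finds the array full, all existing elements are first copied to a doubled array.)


Insertion cost: 56036 (one per element)
Resizes occur just before inserting elements 2, 3, 5, 9, ...
Elements copied at each resize: 1 + 2 + 4 + 8 + 16 + 32 + 64 + 128 + 256 + 512 + 1024 + 2048 + 4096 + 8192 + 16384 + 32768
Sum of copies = 65535 (geometric series: 2^k - 1)
Total = 56036 + 65535 = 121571


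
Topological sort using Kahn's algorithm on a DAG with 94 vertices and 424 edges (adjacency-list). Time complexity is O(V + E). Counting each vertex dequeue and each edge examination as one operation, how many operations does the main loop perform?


Kahn's algorithm:
  1. Compute in-degrees: O(V + E)
  2. Process queue: each vertex dequeued once (O(V))
     each edge examined once (O(E))
Total = V + E = 94 + 424 = 518


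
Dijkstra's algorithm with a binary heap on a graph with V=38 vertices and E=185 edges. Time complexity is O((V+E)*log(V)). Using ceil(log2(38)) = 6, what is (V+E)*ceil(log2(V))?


Dijkstra with a binary heap: each vertex is extracted once, each edge may relax once.
Each heap operation costs O(log V).
V + E = 38 + 185 = 223
ceil(log2(38)) = 6 (since 2^5 = 32 < 38 <= 64 = 2^6)
Total heap work = (V+E) * ceil(log2(V)) = 223 * 6 = 1338


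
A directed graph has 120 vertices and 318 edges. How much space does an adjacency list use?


Adjacency list: one list head per vertex + one entry per edge
Vertex heads: 120
Edge entries: 318
Total = 120 + 318 = 438


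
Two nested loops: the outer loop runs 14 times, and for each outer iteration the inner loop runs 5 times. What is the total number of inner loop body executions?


Outer loop: 14 iterations
Inner loop: 5 iterations per outer iteration
Total = 14 * 5 = 70


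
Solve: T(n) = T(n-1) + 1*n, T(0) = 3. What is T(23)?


Expanding the recurrence:
T(23) = T(22) + 1*23
       = T(21) + 1*22 + 1*23
       ...
       = T(0) + 1*(1 + 2 + ... + 23)
       = 3 + 1 * 23*24/2
       = 3 + 1 * 276
       = 3 + 276 = 279


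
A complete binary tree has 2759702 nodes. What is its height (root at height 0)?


In a complete binary tree, level k holds nodes 2^k .. 2^(k+1)-1 (1-indexed).
Height = floor(log2(n)) = floor(log2(2759702)) = 21
Check: 2^21 = 2097152 <= 2759702 < 4194304 = 2^22


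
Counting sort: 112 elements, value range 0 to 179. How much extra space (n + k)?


n = 112 (output array)
k = 180 (count array for 180 distinct values)
Extra space = 112 + 180 = 292


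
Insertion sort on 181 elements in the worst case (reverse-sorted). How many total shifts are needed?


In the worst case (reverse-sorted), each element shifts past all previous:
  Element 1: 1 shifts
  Element 2: 2 shifts
  Element 3: 3 shifts
  Element 4: 4 shifts
  Element 5: 5 shifts
  ...
  Element 180: 180 shifts
Total = 1 + 2 + ... + 180
= 181*(181-1)/2 = 16290


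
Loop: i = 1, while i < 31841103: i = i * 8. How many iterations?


i multiplies by 8 each step:
i = 1 -> 8 -> 64 -> 512 -> 4096 -> 32768 -> 262144 -> 2097152 -> 16777216 -> 134217728 (stop)
Iterations = ceil(log_8(31841103)) = 9


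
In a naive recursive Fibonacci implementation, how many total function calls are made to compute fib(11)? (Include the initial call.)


Let C(m) = total calls to evaluate fib(m). Then C(0)=C(1)=1, and
C(m) = 1 + C(m-1) + C(m-2) for m >= 2.
Build the table (each entry = 1 + previous two):
  C(0) = 1
  C(1) = 1
  C(2) = 1 + 1 + 1 = 3
  C(3) = 1 + 3 + 1 = 5
  C(4) = 1 + 5 + 3 = 9
  C(5) = 1 + 9 + 5 = 15
  C(6) = 1 + 15 + 9 = 25
  C(7) = 1 + 25 + 15 = 41
  C(8) = 1 + 41 + 25 = 67
  C(9) = 1 + 67 + 41 = 109
  C(10) = 1 + 109 + 67 = 177
  C(11) = 1 + 177 + 109 = 287
Total calls for fib(11) = 287


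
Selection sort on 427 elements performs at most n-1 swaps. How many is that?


Each of the 426 passes places one element in its final position.
Pass 1: swap minimum into position 0
Pass 2: swap minimum of remaining into position 1
...
Pass 426: last two elements, one swap
Maximum swaps = 427 - 1 = 426


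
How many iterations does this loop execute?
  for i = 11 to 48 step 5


The loop variable i takes values starting at 11 and increments by 5 each iteration.
Sequence: i = 11, 16, 21, 26, 31, 36, 41, 46
The upper bound 48 is inclusive, so the count is floor((last - first) / step) + 1:
floor((48 - 11) / 5) + 1 = floor(37/5) + 1 = 7 + 1 = 8


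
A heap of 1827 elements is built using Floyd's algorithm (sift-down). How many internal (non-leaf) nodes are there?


Leaf nodes occupy roughly half the array.
Sift-down is called for each internal node, starting from the last one.
Internal nodes = floor(n/2) = floor(1827/2) = 913


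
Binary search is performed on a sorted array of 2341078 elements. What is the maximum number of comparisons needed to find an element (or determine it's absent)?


Binary search halves the search space each comparison:
  Step 1: search space = 2341078 -> 1170539
  Step 2: search space = 1170539 -> 585269
  Step 3: search space = 585269 -> 292634
  Step 4: search space = 292634 -> 146317
  Step 5: search space = 146317 -> 73158
  Step 6: search space = 73158 -> 36579
  Step 7: search space = 36579 -> 18289
  Step 8: search space = 18289 -> 9144
  Step 9: search space = 9144 -> 4572
  Step 10: search space = 4572 -> 2286
  Step 11: search space = 2286 -> 1143
  Step 12: search space = 1143 -> 571
  Step 13: search space = 571 -> 285
  Step 14: search space = 285 -> 142
  Step 15: search space = 142 -> 71
  Step 16: search space = 71 -> 35
  Step 17: search space = 35 -> 17
  Step 18: search space = 17 -> 8
  Step 19: search space = 8 -> 4
  Step 20: search space = 4 -> 2
  Step 21: search space = 2 -> 1
  Step 22: search space = 1 (final check)
Maximum comparisons = floor(log2(2341078)) + 1 = 21 + 1 = 22


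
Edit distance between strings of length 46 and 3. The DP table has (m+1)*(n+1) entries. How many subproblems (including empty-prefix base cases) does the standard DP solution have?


The table includes base cases (empty prefixes).
Rows: (m+1) = 47
Columns: (n+1) = 4
Total = 47 * 4 = 188


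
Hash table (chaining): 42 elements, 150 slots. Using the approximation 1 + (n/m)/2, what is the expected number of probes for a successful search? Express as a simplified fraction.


Computing expected probes:
alpha = 42/150
= 1 + alpha/2
= 1 + 42/(2*150)
= (2*150 + 42) / (2*150)
= 342/300 = 57/50


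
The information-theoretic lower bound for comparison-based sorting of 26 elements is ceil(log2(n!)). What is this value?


A binary decision tree of height h has at most 2^h leaves and needs at least n! of them, so h >= ceil(log2(n!)).
Compute 26! as a running product:
  x2 = 2, x3 = 6, x4 = 24, x5 = 120
  x6 = 720, x7 = 5040, x8 = 40320, x9 = 362880
  x10 = 3628800, x11 = 39916800, x12 = 479001600, x13 = 6227020800
  x14 = 87178291200, x15 = 1307674368000, x16 = 20922789888000, x17 = 355687428096000
  x18 = 6402373705728000, x19 = 121645100408832000, x20 = 2432902008176640000, x21 = 51090942171709440000
  x22 = 1124000727777607680000, x23 = 25852016738884976640000, x24 = 620448401733239439360000, x25 = 15511210043330985984000000
  x26 = 403291461126605635584000000
26! = 403291461126605635584000000
Bracket between powers of 2:
  2^88 = 309485009821345068724781056 < 403291461126605635584000000 <= 618970019642690137449562112 = 2^89
So ceil(log2(26!)) = 89


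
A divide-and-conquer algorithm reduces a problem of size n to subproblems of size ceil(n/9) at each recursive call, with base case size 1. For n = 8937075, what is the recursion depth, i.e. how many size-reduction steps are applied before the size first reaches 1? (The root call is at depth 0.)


Each step divides the size by 9 (rounding up); after k steps the size is ceil(n/9^k), which equals 1 exactly when 9^k >= n.
So the depth is the smallest k with 9^k >= 8937075, i.e. ceil(log_9(8937075)).
9^7 = 4782969 < 8937075 <= 43046721 = 9^8
Recursion depth = 8


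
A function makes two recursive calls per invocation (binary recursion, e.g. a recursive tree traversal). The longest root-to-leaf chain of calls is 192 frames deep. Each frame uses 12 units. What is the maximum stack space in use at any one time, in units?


Binary recursion: the two calls run one after the other, so only one root-to-leaf chain of frames is on the stack at a time.
Maximum depth (longest chain) = 192 frames
Each frame = 12 units
Max stack space = 192 * 12 = 2304


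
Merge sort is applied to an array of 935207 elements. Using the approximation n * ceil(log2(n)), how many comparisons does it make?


Merge sort divides the array into halves recursively.
Number of levels = ceil(log2(935207)) = 20
At each level, approximately n = 935207 comparisons are needed for merging.
Total comparisons ~ n * ceil(log2(n)) = 935207 * 20 = 18704140


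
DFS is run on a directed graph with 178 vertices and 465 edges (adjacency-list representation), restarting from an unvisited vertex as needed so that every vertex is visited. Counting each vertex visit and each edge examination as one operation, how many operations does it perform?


A full DFS traversal processes each vertex exactly once (push/pop on stack).
Each directed edge is examined once.
V = 178, E = 465
V + E = 643


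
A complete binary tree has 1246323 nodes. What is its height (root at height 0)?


In a complete binary tree, level k holds nodes 2^k .. 2^(k+1)-1 (1-indexed).
Height = floor(log2(n)) = floor(log2(1246323)) = 20
Check: 2^20 = 1048576 <= 1246323 < 2097152 = 2^21


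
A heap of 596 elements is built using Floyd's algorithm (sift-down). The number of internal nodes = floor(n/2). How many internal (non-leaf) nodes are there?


Leaf nodes occupy roughly half the array.
Sift-down is called for each internal node, starting from the last one.
Internal nodes = floor(n/2) = floor(596/2) = 298


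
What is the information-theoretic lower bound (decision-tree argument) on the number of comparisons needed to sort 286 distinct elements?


A binary decision tree of height h has at most 2^h leaves and needs at least n! of them, so h >= ceil(log2(n!)).
286! is far too large to multiply out, so use Stirling's series:
  ln(n!) ~ n ln n - n + (1/2) ln(2 pi n) + 1/(12n)  (error below 1/(360 n^3), negligible here)
  ln(286) = 5.6559918
  n ln n = 286 * 5.6559918 = 1617.6137
  (1/2) ln(2 pi * 286) = (1/2) ln(1796.9910) = 3.7469
  1/(12*286) = 0.0003
  ln(286!) ~ 1617.6137 - 286 + 3.7469 + 0.0003 = 1335.3609
Convert to base 2: log2(286!) = 1335.3609 / ln 2 = 1335.3609 / 0.69314718 = 1926.5185
ceil(1926.5185) = 1927


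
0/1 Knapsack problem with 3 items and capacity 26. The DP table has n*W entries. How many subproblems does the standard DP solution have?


The DP table is indexed by (item, capacity).
Rows: 3 items
Columns: 26 capacity values (1 to W)
Total subproblems = 3 * 26 = 78


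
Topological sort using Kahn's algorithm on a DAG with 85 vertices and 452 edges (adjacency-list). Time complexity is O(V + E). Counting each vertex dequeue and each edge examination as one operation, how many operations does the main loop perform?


Kahn's algorithm:
  1. Compute in-degrees: O(V + E)
  2. Process queue: each vertex dequeued once (O(V))
     each edge examined once (O(E))
Total = V + E = 85 + 452 = 537


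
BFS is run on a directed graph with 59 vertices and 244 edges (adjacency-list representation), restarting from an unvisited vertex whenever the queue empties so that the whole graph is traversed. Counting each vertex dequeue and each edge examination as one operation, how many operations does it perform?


A full BFS traversal dequeues each vertex exactly once and examines each directed edge exactly once.
V = 59 (vertex processing cost)
E = 244 (edge examination cost)
Total operations proportional to V + E = 59 + 244 = 303


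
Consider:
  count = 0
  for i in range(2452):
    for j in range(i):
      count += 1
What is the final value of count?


For each i, the inner loop runs i times:
  i=0: inner runs 0 times
  i=1: inner runs 1 time
  i=2: inner runs 2 times
  i=3: inner runs 3 times
  i=4: inner runs 4 times
  i=5: inner runs 5 times
  i=6: inner runs 6 times
  i=7: inner runs 7 times
  ...
Total = 0 + 1 + 2 + ... + 2451 = 2452*(2452-1)/2 = 3004926


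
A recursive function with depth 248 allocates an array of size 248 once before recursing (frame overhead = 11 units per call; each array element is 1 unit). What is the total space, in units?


Array allocation: 248 units (allocated once)
Stack frames: 248 deep * 11 per frame = 2728 units
Total = 248 + 2728 = 2976


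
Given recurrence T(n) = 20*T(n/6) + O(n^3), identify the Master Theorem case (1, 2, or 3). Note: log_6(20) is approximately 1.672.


Master Theorem parameters: a=20, b=6, c=3
log_b(a) = 1.672
Compare b^c with a: 6^3 = 216 > 20, so c > log_b(a).
Comparing c=3 vs log_b(a)=1.672:
3 > 1.672 => Case 3
Result: T(n) = O(n^3)
Master Theorem case = 3


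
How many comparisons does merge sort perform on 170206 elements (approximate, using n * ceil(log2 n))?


Recursion depth: ceil(log2(170206)) = 18
Each recursion level merges n = 170206 elements
Total = 170206 * 18 = 3063708


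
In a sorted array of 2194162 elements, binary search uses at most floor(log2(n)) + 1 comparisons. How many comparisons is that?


Halving sequence: 2194162 -> 1097081 -> 548540 -> 274270 -> 137135 -> 68567 -> 34283 -> 17141 -> 8570 -> 4285 -> 2142 -> 1071 -> 535 -> 267 -> 133 -> 66 -> 33 -> 16 -> 8 -> 4 -> 2 -> 1
Number of halvings = 21
Max comparisons = 21 + 1 = 22


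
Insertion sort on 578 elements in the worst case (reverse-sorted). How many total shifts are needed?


In the worst case (reverse-sorted), each element shifts past all previous:
  Element 1: 1 shifts
  Element 2: 2 shifts
  Element 3: 3 shifts
  Element 4: 4 shifts
  Element 5: 5 shifts
  ...
  Element 577: 577 shifts
Total = 1 + 2 + ... + 577
= 578*(578-1)/2 = 166753


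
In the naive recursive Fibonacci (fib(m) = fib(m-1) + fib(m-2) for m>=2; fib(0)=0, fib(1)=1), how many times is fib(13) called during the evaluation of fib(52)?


Let N(m) = number of times fib(m) is called while evaluating fib(52).
N(52) = 1 (the initial call).
N(51) = 1 (only fib(52) calls it).
For 1 <= m <= 50: fib(m) is called by fib(m+1) and fib(m+2), so
  N(m) = N(m+1) + N(m+2).
fib(0) is called only by fib(2), so N(0) = N(2).
Walk down from m=52:
  N(52)=1, N(51)=1, N(50)=2, N(49)=3, N(48)=5, N(47)=8, N(46)=13, N(45)=21, N(44)=34, N(43)=55, N(42)=89, N(41)=144, N(40)=233, N(39)=377, N(38)=610, N(37)=987, N(36)=1597, N(35)=2584, N(34)=4181, N(33)=6765, N(32)=10946, N(31)=17711, N(30)=28657, N(29)=46368, N(28)=75025, N(27)=121393, N(26)=196418, N(25)=317811, N(24)=514229, N(23)=832040, N(22)=1346269, N(21)=2178309, N(20)=3524578, N(19)=5702887, N(18)=9227465, N(17)=14930352, N(16)=24157817, N(15)=39088169, N(14)=63245986, N(13)=102334155
N(13) = 102334155


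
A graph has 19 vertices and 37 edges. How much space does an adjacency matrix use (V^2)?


Adjacency matrix: V x V grid of entries
Space = V^2 = 19^2 = 19 * 19 = 361


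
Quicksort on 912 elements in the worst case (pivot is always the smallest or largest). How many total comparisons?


In the worst case, each partition step picks the worst pivot:
  Partition 1: 911 comparisons (n-1 elements to compare)
  Partition 2: 910 comparisons
  Partition 3: 909 comparisons
  Partition 4: 908 comparisons
  Partition 5: 907 comparisons
  ...
  Last partition: 0 comparisons
Total = (n-1) + (n-2) + ... + 1 + 0 = n*(n-1)/2
= 912*911/2 = 415416


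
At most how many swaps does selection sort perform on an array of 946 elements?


Each of the 945 passes places one element in its final position.
Pass 1: swap minimum into position 0
Pass 2: swap minimum of remaining into position 1
...
Pass 945: last two elements, one swap
Maximum swaps = 946 - 1 = 945


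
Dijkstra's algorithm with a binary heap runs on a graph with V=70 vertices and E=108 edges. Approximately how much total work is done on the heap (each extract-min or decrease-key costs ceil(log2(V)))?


Dijkstra with a binary heap: each vertex is extracted once, each edge may relax once.
Each heap operation costs O(log V).
V + E = 70 + 108 = 178
ceil(log2(70)) = 7 (since 2^6 = 64 < 70 <= 128 = 2^7)
Total heap work = (V+E) * ceil(log2(V)) = 178 * 7 = 1246


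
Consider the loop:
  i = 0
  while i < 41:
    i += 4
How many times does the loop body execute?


Starting at i = 0, each iteration adds 4.
Iterations until i >= 41:
  Iteration 1: i = 0 -> i = 4
  Iteration 2: i = 4 -> i = 8
  Iteration 3: i = 8 -> i = 12
  Iteration 4: i = 12 -> i = 16
  Iteration 5: i = 16 -> i = 20
  Iteration 6: i = 20 -> i = 24
  Iteration 7: i = 24 -> i = 28
  Iteration 8: i = 28 -> i = 32
  ... continuing ...
Total iterations = ceil(41/4) = 11


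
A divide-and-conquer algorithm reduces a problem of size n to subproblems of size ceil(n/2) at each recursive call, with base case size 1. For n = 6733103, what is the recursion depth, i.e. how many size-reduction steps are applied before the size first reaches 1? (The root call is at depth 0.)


Each step divides the size by 2 (rounding up); after k steps the size is ceil(n/2^k), which equals 1 exactly when 2^k >= n.
So the depth is the smallest k with 2^k >= 6733103, i.e. ceil(log_2(6733103)).
2^22 = 4194304 < 6733103 <= 8388608 = 2^23
Recursion depth = 23


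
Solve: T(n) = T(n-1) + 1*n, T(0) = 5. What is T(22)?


Expanding the recurrence:
T(22) = T(21) + 1*22
       = T(20) + 1*21 + 1*22
       ...
       = T(0) + 1*(1 + 2 + ... + 22)
       = 5 + 1 * 22*23/2
       = 5 + 1 * 253
       = 5 + 253 = 258


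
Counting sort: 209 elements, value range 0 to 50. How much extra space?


n = 209 (output array)
k = 51 (count array for 51 distinct values)
Extra space = 209 + 51 = 260


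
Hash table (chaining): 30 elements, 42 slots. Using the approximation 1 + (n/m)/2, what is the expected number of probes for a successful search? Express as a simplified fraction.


Computing expected probes:
alpha = 30/42
= 1 + alpha/2
= 1 + 30/(2*42)
= (2*42 + 30) / (2*42)
= 114/84 = 19/14


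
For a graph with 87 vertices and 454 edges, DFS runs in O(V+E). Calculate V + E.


A full DFS traversal visits each vertex once and examines each edge once.
V = 87
E = 454
Sum = 87 + 454 = 541


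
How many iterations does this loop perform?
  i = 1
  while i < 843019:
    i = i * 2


The loop variable doubles each iteration:
i = 1 -> 2 -> 4 -> 8 -> 16 -> 32 -> 64 -> 128 -> 256 -> 512 -> 1024 -> 2048 -> 4096 -> 8192 -> 16384 -> 32768 -> 65536 -> 131072 -> 262144 -> 524288 -> 1048576 (stop, 1048576 >= 843019)
Number of doublings = ceil(log2(843019)) = 20


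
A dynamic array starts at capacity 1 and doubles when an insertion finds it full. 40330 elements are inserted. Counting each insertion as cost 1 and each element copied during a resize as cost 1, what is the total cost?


n = 40330
Insertion costs: 40330
Resizes copy 1, 2, 4, ... up to the largest power of 2 that is <= n-1 = 40329, i.e. 32768.
Copy costs = 1 + 2 + 4 + 8 + 16 + 32 + 64 + 128 + 256 + 512 + 1024 + 2048 + 4096 + 8192 + 16384 + 32768 = 65535
Total = 40330 + 65535 = 105865


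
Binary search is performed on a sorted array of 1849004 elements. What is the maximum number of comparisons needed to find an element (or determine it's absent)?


Binary search halves the search space each comparison:
  Step 1: search space = 1849004 -> 924502
  Step 2: search space = 924502 -> 462251
  Step 3: search space = 462251 -> 231125
  Step 4: search space = 231125 -> 115562
  Step 5: search space = 115562 -> 57781
  Step 6: search space = 57781 -> 28890
  Step 7: search space = 28890 -> 14445
  Step 8: search space = 14445 -> 7222
  Step 9: search space = 7222 -> 3611
  Step 10: search space = 3611 -> 1805
  Step 11: search space = 1805 -> 902
  Step 12: search space = 902 -> 451
  Step 13: search space = 451 -> 225
  Step 14: search space = 225 -> 112
  Step 15: search space = 112 -> 56
  Step 16: search space = 56 -> 28
  Step 17: search space = 28 -> 14
  Step 18: search space = 14 -> 7
  Step 19: search space = 7 -> 3
  Step 20: search space = 3 -> 1
  Step 21: search space = 1 (final check)
Maximum comparisons = floor(log2(1849004)) + 1 = 20 + 1 = 21


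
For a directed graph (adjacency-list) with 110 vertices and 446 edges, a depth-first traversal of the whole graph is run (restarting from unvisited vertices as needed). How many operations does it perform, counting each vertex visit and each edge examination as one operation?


A full DFS traversal visits each vertex once and examines each edge once.
V = 110
E = 446
Sum = 110 + 446 = 556


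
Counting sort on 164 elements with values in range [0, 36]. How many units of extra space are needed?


Output array size: 164 (to store sorted result)
Count array size: 37 (one slot per possible value, range 0 to 36)
Total extra space = 164 + 37 = 201


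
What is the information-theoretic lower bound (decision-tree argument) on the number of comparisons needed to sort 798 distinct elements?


A binary decision tree of height h has at most 2^h leaves and needs at least n! of them, so h >= ceil(log2(n!)).
798! is far too large to multiply out, so use Stirling's series:
  ln(n!) ~ n ln n - n + (1/2) ln(2 pi n) + 1/(12n)  (error below 1/(360 n^3), negligible here)
  ln(798) = 6.6821086
  n ln n = 798 * 6.6821086 = 5332.3227
  (1/2) ln(2 pi * 798) = (1/2) ln(5013.9819) = 4.2600
  1/(12*798) = 0.0001
  ln(798!) ~ 5332.3227 - 798 + 4.2600 + 0.0001 = 4538.5828
Convert to base 2: log2(798!) = 4538.5828 / ln 2 = 4538.5828 / 0.69314718 = 6547.7909
ceil(6547.7909) = 6548


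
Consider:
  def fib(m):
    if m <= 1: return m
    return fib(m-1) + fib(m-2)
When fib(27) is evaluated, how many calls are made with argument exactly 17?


Let N(m) = number of times fib(m) is called while evaluating fib(27).
N(27) = 1 (the initial call).
N(26) = 1 (only fib(27) calls it).
For 1 <= m <= 25: fib(m) is called by fib(m+1) and fib(m+2), so
  N(m) = N(m+1) + N(m+2).
fib(0) is called only by fib(2), so N(0) = N(2).
Walk down from m=27:
  N(27)=1, N(26)=1, N(25)=2, N(24)=3, N(23)=5, N(22)=8, N(21)=13, N(20)=21, N(19)=34, N(18)=55, N(17)=89
N(17) = 89


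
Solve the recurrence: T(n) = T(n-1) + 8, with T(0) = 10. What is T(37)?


Unrolling the recurrence:
T(37) = T(36) + 8
       = T(35) + 8 + 8
       = T(34) + 8*3
       ...
       = T(0) + 8*37
       = 10 + 296 = 306


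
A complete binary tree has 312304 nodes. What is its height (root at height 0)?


In a complete binary tree, level k holds nodes 2^k .. 2^(k+1)-1 (1-indexed).
Height = floor(log2(n)) = floor(log2(312304)) = 18
Check: 2^18 = 262144 <= 312304 < 524288 = 2^19


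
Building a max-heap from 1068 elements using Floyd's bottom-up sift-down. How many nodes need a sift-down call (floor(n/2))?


In a heap of 1068 elements (0-indexed array):
  Last element index: 1067
  Parent of last element: floor((1067 - 1) / 2) = 533
  Internal nodes: indices 0 to 533
  Count = floor(1068/2) = 534


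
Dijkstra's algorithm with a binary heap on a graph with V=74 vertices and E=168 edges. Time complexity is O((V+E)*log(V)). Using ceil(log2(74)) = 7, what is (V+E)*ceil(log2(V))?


Dijkstra with a binary heap: each vertex is extracted once, each edge may relax once.
Each heap operation costs O(log V).
V + E = 74 + 168 = 242
ceil(log2(74)) = 7 (since 2^6 = 64 < 74 <= 128 = 2^7)
Total heap work = (V+E) * ceil(log2(V)) = 242 * 7 = 1694


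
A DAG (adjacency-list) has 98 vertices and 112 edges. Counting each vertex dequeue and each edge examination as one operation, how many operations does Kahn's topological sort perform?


V = 98 (vertex processing)
E = 112 (edge processing)
V + E = 98 + 112 = 210


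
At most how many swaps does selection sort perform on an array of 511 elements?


Each of the 510 passes places one element in its final position.
Pass 1: swap minimum into position 0
Pass 2: swap minimum of remaining into position 1
...
Pass 510: last two elements, one swap
Maximum swaps = 511 - 1 = 510


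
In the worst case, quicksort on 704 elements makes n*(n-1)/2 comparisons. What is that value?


Sum of comparisons per partition:
703 + 702 + ... + 1 + 0
= 704 * (704 - 1) / 2
= 704 * 703 / 2
= 247456


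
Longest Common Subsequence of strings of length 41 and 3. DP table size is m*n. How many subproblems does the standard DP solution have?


DP table indexed by positions in both strings.
First string: 41 positions
Second string: 3 positions
Total = 41 * 3 = 123


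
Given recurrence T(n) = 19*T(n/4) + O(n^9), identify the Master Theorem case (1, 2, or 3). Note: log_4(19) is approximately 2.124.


Master Theorem parameters: a=19, b=4, c=9
log_b(a) = 2.124
Compare b^c with a: 4^9 = 262144 > 19, so c > log_b(a).
Comparing c=9 vs log_b(a)=2.124:
9 > 2.124 => Case 3
Result: T(n) = O(n^9)
Master Theorem case = 3


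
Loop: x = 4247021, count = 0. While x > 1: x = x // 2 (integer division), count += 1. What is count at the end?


The variable x halves each step:
x = 4247021 -> 2123510 -> 1061755 -> 530877 -> 265438 -> 132719 -> 66359 -> 33179 -> 16589 -> 8294 -> 4147 -> 2073 -> 1036 -> 518 -> 259 -> 129 -> 64 -> 32 -> 16 -> 8 -> 4 -> 2 -> 1
Number of halvings = floor(log2(4247021)) = 22


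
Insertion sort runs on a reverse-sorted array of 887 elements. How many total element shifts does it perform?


Sum of shifts = 1 + 2 + 3 + ... + 886
= 887 * 886 / 2
= 785882 / 2
= 392941


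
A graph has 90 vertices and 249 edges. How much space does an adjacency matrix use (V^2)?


Adjacency matrix: V x V grid of entries
Space = V^2 = 90^2 = 90 * 90 = 8100


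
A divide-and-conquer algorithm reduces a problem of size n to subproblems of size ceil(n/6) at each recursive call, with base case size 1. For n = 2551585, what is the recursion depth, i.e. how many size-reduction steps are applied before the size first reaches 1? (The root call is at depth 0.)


Each step divides the size by 6 (rounding up); after k steps the size is ceil(n/6^k), which equals 1 exactly when 6^k >= n.
So the depth is the smallest k with 6^k >= 2551585, i.e. ceil(log_6(2551585)).
6^8 = 1679616 < 2551585 <= 10077696 = 6^9
Recursion depth = 9


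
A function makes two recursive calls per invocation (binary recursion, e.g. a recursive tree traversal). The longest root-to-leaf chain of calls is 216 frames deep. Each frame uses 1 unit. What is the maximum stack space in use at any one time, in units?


Binary recursion: the two calls run one after the other, so only one root-to-leaf chain of frames is on the stack at a time.
Maximum depth (longest chain) = 216 frames
Each frame = 1 unit
Max stack space = 216 * 1 = 216


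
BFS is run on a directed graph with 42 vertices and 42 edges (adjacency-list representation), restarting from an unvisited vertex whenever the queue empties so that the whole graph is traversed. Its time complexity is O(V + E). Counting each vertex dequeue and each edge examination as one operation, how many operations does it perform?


A full BFS traversal dequeues each vertex exactly once and examines each directed edge exactly once.
V = 42 (vertex processing cost)
E = 42 (edge examination cost)
Total operations proportional to V + E = 42 + 42 = 84


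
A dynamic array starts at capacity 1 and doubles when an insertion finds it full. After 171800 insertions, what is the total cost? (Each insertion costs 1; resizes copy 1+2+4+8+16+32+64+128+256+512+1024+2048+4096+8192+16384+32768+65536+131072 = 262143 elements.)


Insertion cost: 171800 (one per element)
Resizes occur just before inserting elements 2, 3, 5, 9, ...
Elements copied at each resize: 1 + 2 + 4 + 8 + 16 + 32 + 64 + 128 + 256 + 512 + 1024 + 2048 + 4096 + 8192 + 16384 + 32768 + 65536 + 131072
Sum of copies = 262143 (geometric series: 2^k - 1)
Total = 171800 + 262143 = 433943


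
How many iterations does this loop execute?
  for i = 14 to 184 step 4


The loop variable i takes values starting at 14 and increments by 4 each iteration.
Sequence: i = 14, 18, 22, 26, 30, 34, 38, 42, 46, ...
The upper bound 184 is inclusive, so the count is floor((last - first) / step) + 1:
floor((184 - 14) / 4) + 1 = floor(170/4) + 1 = 42 + 1 = 43


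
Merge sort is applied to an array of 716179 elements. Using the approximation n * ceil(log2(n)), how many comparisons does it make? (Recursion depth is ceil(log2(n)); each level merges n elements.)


Merge sort divides the array into halves recursively.
Number of levels = ceil(log2(716179)) = 20
At each level, approximately n = 716179 comparisons are needed for merging.
Total comparisons ~ n * ceil(log2(n)) = 716179 * 20 = 14323580


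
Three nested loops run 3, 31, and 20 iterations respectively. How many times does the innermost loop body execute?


Loop 1 (outermost): 3 iterations
Loop 2 (middle): 31 iterations per outer
Loop 3 (innermost): 20 iterations per middle
Total = 3 * 31 * 20 = 1860


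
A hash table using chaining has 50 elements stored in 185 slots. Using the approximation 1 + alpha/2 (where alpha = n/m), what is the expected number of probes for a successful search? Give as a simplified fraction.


Load factor alpha = n/m = 50/185
Expected probes = 1 + alpha/2 = 1 + 50/(2*185)
= 1 + 50/370
= 370/370 + 50/370
= 420/370
Simplify: 42/37


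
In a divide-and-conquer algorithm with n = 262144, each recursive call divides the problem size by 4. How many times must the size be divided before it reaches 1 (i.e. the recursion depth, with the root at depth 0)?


Number of divisions = log_4(262144)
Sizes: 262144 -> 65536 -> 16384 -> 4096 -> 1024 -> 256 -> 64 -> 16 -> 4 -> 1 (9 divisions)
Recursion depth = 9


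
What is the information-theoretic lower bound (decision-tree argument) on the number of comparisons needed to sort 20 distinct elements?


A binary decision tree of height h has at most 2^h leaves and needs at least n! of them, so h >= ceil(log2(n!)).
Compute 20! as a running product:
  x2 = 2, x3 = 6, x4 = 24, x5 = 120
  x6 = 720, x7 = 5040, x8 = 40320, x9 = 362880
  x10 = 3628800, x11 = 39916800, x12 = 479001600, x13 = 6227020800
  x14 = 87178291200, x15 = 1307674368000, x16 = 20922789888000, x17 = 355687428096000
  x18 = 6402373705728000, x19 = 121645100408832000, x20 = 2432902008176640000
20! = 2432902008176640000
Bracket between powers of 2:
  2^61 = 2305843009213693952 < 2432902008176640000 <= 4611686018427387904 = 2^62
So ceil(log2(20!)) = 62


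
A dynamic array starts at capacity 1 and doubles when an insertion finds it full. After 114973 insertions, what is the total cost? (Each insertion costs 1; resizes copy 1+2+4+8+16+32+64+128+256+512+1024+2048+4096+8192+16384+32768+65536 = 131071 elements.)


Insertion cost: 114973 (one per element)
Resizes occur just before inserting elements 2, 3, 5, 9, ...
Elements copied at each resize: 1 + 2 + 4 + 8 + 16 + 32 + 64 + 128 + 256 + 512 + 1024 + 2048 + 4096 + 8192 + 16384 + 32768 + 65536
Sum of copies = 131071 (geometric series: 2^k - 1)
Total = 114973 + 131071 = 246044


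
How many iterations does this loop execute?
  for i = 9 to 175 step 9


The loop variable i takes values starting at 9 and increments by 9 each iteration.
Sequence: i = 9, 18, 27, 36, 45, 54, 63, 72, 81, ...
The upper bound 175 is inclusive, so the count is floor((last - first) / step) + 1:
floor((175 - 9) / 9) + 1 = floor(166/9) + 1 = 18 + 1 = 19


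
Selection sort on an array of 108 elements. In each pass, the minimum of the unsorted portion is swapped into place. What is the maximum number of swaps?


Selection sort performs one swap per pass:
  Pass 1: find min in positions 0 to 107, swap with position 0
  Pass 2: find min in positions 1 to 107, swap with position 1
  Pass 3: find min in positions 2 to 107, swap with position 2
  Pass 4: find min in positions 3 to 107, swap with position 3
  Pass 5: find min in positions 4 to 107, swap with position 4
  ... (102 more passes)
Total passes (and swaps) = n - 1 = 108 - 1 = 107


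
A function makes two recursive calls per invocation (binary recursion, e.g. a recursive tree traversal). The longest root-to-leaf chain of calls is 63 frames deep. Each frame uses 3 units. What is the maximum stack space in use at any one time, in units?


Binary recursion: the two calls run one after the other, so only one root-to-leaf chain of frames is on the stack at a time.
Maximum depth (longest chain) = 63 frames
Each frame = 3 units
Max stack space = 63 * 3 = 189


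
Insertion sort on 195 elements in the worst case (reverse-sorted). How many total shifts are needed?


In the worst case (reverse-sorted), each element shifts past all previous:
  Element 1: 1 shifts
  Element 2: 2 shifts
  Element 3: 3 shifts
  Element 4: 4 shifts
  Element 5: 5 shifts
  ...
  Element 194: 194 shifts
Total = 1 + 2 + ... + 194
= 195*(195-1)/2 = 18915


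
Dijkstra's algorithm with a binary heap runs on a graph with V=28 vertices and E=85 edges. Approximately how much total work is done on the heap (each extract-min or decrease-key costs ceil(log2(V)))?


Dijkstra with a binary heap: each vertex is extracted once, each edge may relax once.
Each heap operation costs O(log V).
V + E = 28 + 85 = 113
ceil(log2(28)) = 5 (since 2^4 = 16 < 28 <= 32 = 2^5)
Total heap work = (V+E) * ceil(log2(V)) = 113 * 5 = 565


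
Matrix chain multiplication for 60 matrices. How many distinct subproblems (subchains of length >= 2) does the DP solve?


Subproblems are indexed by (i, j) where i < j.
Number of such pairs = n*(n-1)/2
= 60 * 59 / 2
= 1770


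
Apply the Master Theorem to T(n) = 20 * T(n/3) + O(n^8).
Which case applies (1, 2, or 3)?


The Master Theorem: T(n) = a*T(n/b) + O(n^c)
  a = 20, b = 3, c = 8
log_b(a) = log_3(20) ~ 2.727
Compare b^c with a: 3^8 = 6561 > 20, so c > log_b(a).
Since c > log_b(a), Case 3 applies.
T(n) = O(n^8)
Master Theorem case = 3


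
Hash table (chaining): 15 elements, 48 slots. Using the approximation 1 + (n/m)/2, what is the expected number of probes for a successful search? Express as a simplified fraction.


Computing expected probes:
alpha = 15/48
= 1 + alpha/2
= 1 + 15/(2*48)
= (2*48 + 15) / (2*48)
= 111/96 = 37/32


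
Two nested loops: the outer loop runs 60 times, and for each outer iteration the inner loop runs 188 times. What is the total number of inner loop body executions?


Outer loop: 60 iterations
Inner loop: 188 iterations per outer iteration
Total = 60 * 188 = 11280


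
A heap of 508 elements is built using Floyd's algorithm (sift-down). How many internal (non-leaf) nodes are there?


Leaf nodes occupy roughly half the array.
Sift-down is called for each internal node, starting from the last one.
Internal nodes = floor(n/2) = floor(508/2) = 254


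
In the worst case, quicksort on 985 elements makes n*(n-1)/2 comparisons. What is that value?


Sum of comparisons per partition:
984 + 983 + ... + 1 + 0
= 985 * (985 - 1) / 2
= 985 * 984 / 2
= 484620


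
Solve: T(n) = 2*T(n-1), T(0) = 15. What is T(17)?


Unrolling:
T(17) = 2*T(16) = 2^2*T(15) = ... = 2^17*T(0)
= 2^17 * 15
= 131072 * 15 = 1966080


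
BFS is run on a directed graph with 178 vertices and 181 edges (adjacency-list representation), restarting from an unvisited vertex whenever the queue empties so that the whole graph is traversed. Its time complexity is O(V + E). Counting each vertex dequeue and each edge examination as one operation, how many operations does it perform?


A full BFS traversal dequeues each vertex exactly once and examines each directed edge exactly once.
V = 178 (vertex processing cost)
E = 181 (edge examination cost)
Total operations proportional to V + E = 178 + 181 = 359


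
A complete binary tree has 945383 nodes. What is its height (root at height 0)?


In a complete binary tree, level k holds nodes 2^k .. 2^(k+1)-1 (1-indexed).
Height = floor(log2(n)) = floor(log2(945383)) = 19
Check: 2^19 = 524288 <= 945383 < 1048576 = 2^20


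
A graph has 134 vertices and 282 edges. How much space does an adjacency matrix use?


Adjacency matrix: V x V grid of entries
Space = V^2 = 134^2 = 134 * 134 = 17956


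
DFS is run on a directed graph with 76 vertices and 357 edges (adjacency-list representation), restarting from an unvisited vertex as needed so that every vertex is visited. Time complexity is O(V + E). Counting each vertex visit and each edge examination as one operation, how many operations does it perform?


A full DFS traversal processes each vertex exactly once (push/pop on stack).
Each directed edge is examined once.
V = 76, E = 357
V + E = 433
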